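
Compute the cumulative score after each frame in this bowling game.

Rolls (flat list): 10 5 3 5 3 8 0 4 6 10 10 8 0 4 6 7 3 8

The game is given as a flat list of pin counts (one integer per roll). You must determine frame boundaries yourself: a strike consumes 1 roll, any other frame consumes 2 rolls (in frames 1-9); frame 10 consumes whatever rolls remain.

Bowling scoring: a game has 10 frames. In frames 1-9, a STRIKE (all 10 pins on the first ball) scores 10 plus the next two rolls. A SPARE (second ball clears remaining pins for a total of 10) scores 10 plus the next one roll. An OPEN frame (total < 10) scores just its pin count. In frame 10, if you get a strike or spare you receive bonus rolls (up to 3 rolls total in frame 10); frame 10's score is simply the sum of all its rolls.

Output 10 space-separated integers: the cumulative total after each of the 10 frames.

Answer: 18 26 34 42 62 90 108 116 133 151

Derivation:
Frame 1: STRIKE. 10 + next two rolls (5+3) = 18. Cumulative: 18
Frame 2: OPEN (5+3=8). Cumulative: 26
Frame 3: OPEN (5+3=8). Cumulative: 34
Frame 4: OPEN (8+0=8). Cumulative: 42
Frame 5: SPARE (4+6=10). 10 + next roll (10) = 20. Cumulative: 62
Frame 6: STRIKE. 10 + next two rolls (10+8) = 28. Cumulative: 90
Frame 7: STRIKE. 10 + next two rolls (8+0) = 18. Cumulative: 108
Frame 8: OPEN (8+0=8). Cumulative: 116
Frame 9: SPARE (4+6=10). 10 + next roll (7) = 17. Cumulative: 133
Frame 10: SPARE. Sum of all frame-10 rolls (7+3+8) = 18. Cumulative: 151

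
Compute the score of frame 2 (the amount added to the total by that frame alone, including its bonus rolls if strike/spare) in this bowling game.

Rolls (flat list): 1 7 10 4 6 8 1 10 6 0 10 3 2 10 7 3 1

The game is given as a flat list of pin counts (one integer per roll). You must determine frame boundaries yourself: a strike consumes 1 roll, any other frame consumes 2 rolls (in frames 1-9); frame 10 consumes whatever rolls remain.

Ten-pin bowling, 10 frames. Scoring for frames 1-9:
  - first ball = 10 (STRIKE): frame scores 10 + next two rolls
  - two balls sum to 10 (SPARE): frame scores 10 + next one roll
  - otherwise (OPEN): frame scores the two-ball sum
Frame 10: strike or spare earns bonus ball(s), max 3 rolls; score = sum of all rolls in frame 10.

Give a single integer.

Frame 1: OPEN (1+7=8). Cumulative: 8
Frame 2: STRIKE. 10 + next two rolls (4+6) = 20. Cumulative: 28
Frame 3: SPARE (4+6=10). 10 + next roll (8) = 18. Cumulative: 46
Frame 4: OPEN (8+1=9). Cumulative: 55

Answer: 20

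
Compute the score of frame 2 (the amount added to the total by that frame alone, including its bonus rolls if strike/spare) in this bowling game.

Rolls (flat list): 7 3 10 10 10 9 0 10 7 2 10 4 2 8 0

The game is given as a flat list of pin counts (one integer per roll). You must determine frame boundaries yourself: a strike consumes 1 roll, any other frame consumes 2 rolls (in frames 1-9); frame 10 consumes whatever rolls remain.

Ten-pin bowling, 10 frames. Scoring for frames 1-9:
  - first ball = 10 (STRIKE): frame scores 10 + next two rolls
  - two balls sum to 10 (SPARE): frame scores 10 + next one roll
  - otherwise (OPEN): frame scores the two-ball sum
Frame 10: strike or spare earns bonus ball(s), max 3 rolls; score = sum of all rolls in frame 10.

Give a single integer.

Answer: 30

Derivation:
Frame 1: SPARE (7+3=10). 10 + next roll (10) = 20. Cumulative: 20
Frame 2: STRIKE. 10 + next two rolls (10+10) = 30. Cumulative: 50
Frame 3: STRIKE. 10 + next two rolls (10+9) = 29. Cumulative: 79
Frame 4: STRIKE. 10 + next two rolls (9+0) = 19. Cumulative: 98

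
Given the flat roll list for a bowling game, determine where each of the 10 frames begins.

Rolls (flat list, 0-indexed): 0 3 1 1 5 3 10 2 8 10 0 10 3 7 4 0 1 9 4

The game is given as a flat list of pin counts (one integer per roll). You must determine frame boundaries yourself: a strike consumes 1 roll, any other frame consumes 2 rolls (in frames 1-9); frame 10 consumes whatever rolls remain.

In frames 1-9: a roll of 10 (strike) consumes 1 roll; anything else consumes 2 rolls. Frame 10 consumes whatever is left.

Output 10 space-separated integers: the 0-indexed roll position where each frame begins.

Frame 1 starts at roll index 0: rolls=0,3 (sum=3), consumes 2 rolls
Frame 2 starts at roll index 2: rolls=1,1 (sum=2), consumes 2 rolls
Frame 3 starts at roll index 4: rolls=5,3 (sum=8), consumes 2 rolls
Frame 4 starts at roll index 6: roll=10 (strike), consumes 1 roll
Frame 5 starts at roll index 7: rolls=2,8 (sum=10), consumes 2 rolls
Frame 6 starts at roll index 9: roll=10 (strike), consumes 1 roll
Frame 7 starts at roll index 10: rolls=0,10 (sum=10), consumes 2 rolls
Frame 8 starts at roll index 12: rolls=3,7 (sum=10), consumes 2 rolls
Frame 9 starts at roll index 14: rolls=4,0 (sum=4), consumes 2 rolls
Frame 10 starts at roll index 16: 3 remaining rolls

Answer: 0 2 4 6 7 9 10 12 14 16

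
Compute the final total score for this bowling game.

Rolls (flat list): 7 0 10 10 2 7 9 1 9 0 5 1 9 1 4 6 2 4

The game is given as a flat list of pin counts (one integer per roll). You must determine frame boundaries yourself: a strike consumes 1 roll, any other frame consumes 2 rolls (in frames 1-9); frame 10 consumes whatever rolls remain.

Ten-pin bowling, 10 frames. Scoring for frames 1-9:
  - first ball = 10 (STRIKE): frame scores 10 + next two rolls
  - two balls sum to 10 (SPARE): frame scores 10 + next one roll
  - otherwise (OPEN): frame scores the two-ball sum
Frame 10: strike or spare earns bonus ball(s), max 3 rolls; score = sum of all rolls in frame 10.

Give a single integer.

Frame 1: OPEN (7+0=7). Cumulative: 7
Frame 2: STRIKE. 10 + next two rolls (10+2) = 22. Cumulative: 29
Frame 3: STRIKE. 10 + next two rolls (2+7) = 19. Cumulative: 48
Frame 4: OPEN (2+7=9). Cumulative: 57
Frame 5: SPARE (9+1=10). 10 + next roll (9) = 19. Cumulative: 76
Frame 6: OPEN (9+0=9). Cumulative: 85
Frame 7: OPEN (5+1=6). Cumulative: 91
Frame 8: SPARE (9+1=10). 10 + next roll (4) = 14. Cumulative: 105
Frame 9: SPARE (4+6=10). 10 + next roll (2) = 12. Cumulative: 117
Frame 10: OPEN. Sum of all frame-10 rolls (2+4) = 6. Cumulative: 123

Answer: 123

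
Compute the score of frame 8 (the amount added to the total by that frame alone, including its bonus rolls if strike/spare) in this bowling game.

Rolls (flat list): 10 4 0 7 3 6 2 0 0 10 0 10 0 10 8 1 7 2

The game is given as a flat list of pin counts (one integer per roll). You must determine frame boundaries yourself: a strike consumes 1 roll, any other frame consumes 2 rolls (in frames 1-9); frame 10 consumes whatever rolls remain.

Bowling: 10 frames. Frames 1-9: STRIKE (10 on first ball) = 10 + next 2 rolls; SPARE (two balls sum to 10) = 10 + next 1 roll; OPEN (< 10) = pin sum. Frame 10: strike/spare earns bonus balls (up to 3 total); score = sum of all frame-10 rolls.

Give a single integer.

Frame 1: STRIKE. 10 + next two rolls (4+0) = 14. Cumulative: 14
Frame 2: OPEN (4+0=4). Cumulative: 18
Frame 3: SPARE (7+3=10). 10 + next roll (6) = 16. Cumulative: 34
Frame 4: OPEN (6+2=8). Cumulative: 42
Frame 5: OPEN (0+0=0). Cumulative: 42
Frame 6: STRIKE. 10 + next two rolls (0+10) = 20. Cumulative: 62
Frame 7: SPARE (0+10=10). 10 + next roll (0) = 10. Cumulative: 72
Frame 8: SPARE (0+10=10). 10 + next roll (8) = 18. Cumulative: 90
Frame 9: OPEN (8+1=9). Cumulative: 99
Frame 10: OPEN. Sum of all frame-10 rolls (7+2) = 9. Cumulative: 108

Answer: 18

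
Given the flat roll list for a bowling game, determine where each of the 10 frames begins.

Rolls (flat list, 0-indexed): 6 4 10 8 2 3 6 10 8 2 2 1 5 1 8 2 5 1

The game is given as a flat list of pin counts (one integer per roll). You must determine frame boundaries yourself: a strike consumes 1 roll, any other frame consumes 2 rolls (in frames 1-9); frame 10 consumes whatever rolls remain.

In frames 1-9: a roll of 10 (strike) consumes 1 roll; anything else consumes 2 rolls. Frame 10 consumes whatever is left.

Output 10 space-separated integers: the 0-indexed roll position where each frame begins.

Answer: 0 2 3 5 7 8 10 12 14 16

Derivation:
Frame 1 starts at roll index 0: rolls=6,4 (sum=10), consumes 2 rolls
Frame 2 starts at roll index 2: roll=10 (strike), consumes 1 roll
Frame 3 starts at roll index 3: rolls=8,2 (sum=10), consumes 2 rolls
Frame 4 starts at roll index 5: rolls=3,6 (sum=9), consumes 2 rolls
Frame 5 starts at roll index 7: roll=10 (strike), consumes 1 roll
Frame 6 starts at roll index 8: rolls=8,2 (sum=10), consumes 2 rolls
Frame 7 starts at roll index 10: rolls=2,1 (sum=3), consumes 2 rolls
Frame 8 starts at roll index 12: rolls=5,1 (sum=6), consumes 2 rolls
Frame 9 starts at roll index 14: rolls=8,2 (sum=10), consumes 2 rolls
Frame 10 starts at roll index 16: 2 remaining rolls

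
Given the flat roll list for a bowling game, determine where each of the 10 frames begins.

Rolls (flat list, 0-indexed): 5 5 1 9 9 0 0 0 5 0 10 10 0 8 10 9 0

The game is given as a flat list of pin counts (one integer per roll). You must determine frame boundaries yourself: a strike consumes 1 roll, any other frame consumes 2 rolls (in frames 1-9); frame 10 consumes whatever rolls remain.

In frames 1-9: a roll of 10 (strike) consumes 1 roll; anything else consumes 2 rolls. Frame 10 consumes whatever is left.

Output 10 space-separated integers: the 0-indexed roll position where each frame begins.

Frame 1 starts at roll index 0: rolls=5,5 (sum=10), consumes 2 rolls
Frame 2 starts at roll index 2: rolls=1,9 (sum=10), consumes 2 rolls
Frame 3 starts at roll index 4: rolls=9,0 (sum=9), consumes 2 rolls
Frame 4 starts at roll index 6: rolls=0,0 (sum=0), consumes 2 rolls
Frame 5 starts at roll index 8: rolls=5,0 (sum=5), consumes 2 rolls
Frame 6 starts at roll index 10: roll=10 (strike), consumes 1 roll
Frame 7 starts at roll index 11: roll=10 (strike), consumes 1 roll
Frame 8 starts at roll index 12: rolls=0,8 (sum=8), consumes 2 rolls
Frame 9 starts at roll index 14: roll=10 (strike), consumes 1 roll
Frame 10 starts at roll index 15: 2 remaining rolls

Answer: 0 2 4 6 8 10 11 12 14 15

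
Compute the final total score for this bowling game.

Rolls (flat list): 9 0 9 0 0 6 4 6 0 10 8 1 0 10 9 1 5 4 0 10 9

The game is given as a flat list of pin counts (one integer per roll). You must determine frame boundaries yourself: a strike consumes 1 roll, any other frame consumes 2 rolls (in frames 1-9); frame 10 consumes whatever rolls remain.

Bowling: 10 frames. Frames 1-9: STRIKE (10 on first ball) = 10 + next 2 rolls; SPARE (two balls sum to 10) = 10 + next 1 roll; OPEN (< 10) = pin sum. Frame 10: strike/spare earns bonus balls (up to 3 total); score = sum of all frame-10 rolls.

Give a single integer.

Answer: 123

Derivation:
Frame 1: OPEN (9+0=9). Cumulative: 9
Frame 2: OPEN (9+0=9). Cumulative: 18
Frame 3: OPEN (0+6=6). Cumulative: 24
Frame 4: SPARE (4+6=10). 10 + next roll (0) = 10. Cumulative: 34
Frame 5: SPARE (0+10=10). 10 + next roll (8) = 18. Cumulative: 52
Frame 6: OPEN (8+1=9). Cumulative: 61
Frame 7: SPARE (0+10=10). 10 + next roll (9) = 19. Cumulative: 80
Frame 8: SPARE (9+1=10). 10 + next roll (5) = 15. Cumulative: 95
Frame 9: OPEN (5+4=9). Cumulative: 104
Frame 10: SPARE. Sum of all frame-10 rolls (0+10+9) = 19. Cumulative: 123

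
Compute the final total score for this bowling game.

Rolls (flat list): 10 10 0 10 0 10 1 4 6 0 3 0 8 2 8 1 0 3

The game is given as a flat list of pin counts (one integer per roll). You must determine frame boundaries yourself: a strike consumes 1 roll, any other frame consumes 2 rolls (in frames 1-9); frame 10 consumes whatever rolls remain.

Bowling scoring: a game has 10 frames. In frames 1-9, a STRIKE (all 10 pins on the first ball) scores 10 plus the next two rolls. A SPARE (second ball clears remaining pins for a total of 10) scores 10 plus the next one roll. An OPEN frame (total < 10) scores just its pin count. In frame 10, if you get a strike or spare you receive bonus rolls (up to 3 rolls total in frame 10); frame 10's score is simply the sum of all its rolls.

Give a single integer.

Frame 1: STRIKE. 10 + next two rolls (10+0) = 20. Cumulative: 20
Frame 2: STRIKE. 10 + next two rolls (0+10) = 20. Cumulative: 40
Frame 3: SPARE (0+10=10). 10 + next roll (0) = 10. Cumulative: 50
Frame 4: SPARE (0+10=10). 10 + next roll (1) = 11. Cumulative: 61
Frame 5: OPEN (1+4=5). Cumulative: 66
Frame 6: OPEN (6+0=6). Cumulative: 72
Frame 7: OPEN (3+0=3). Cumulative: 75
Frame 8: SPARE (8+2=10). 10 + next roll (8) = 18. Cumulative: 93
Frame 9: OPEN (8+1=9). Cumulative: 102
Frame 10: OPEN. Sum of all frame-10 rolls (0+3) = 3. Cumulative: 105

Answer: 105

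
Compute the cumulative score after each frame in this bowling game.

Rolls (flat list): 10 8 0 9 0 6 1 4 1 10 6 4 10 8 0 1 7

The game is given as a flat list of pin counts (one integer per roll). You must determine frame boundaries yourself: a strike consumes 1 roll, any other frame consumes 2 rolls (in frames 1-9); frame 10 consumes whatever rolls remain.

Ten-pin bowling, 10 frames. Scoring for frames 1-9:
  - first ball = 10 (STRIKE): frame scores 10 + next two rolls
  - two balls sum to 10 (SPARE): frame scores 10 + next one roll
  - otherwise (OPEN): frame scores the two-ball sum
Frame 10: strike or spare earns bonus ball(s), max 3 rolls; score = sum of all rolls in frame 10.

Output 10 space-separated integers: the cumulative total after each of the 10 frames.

Answer: 18 26 35 42 47 67 87 105 113 121

Derivation:
Frame 1: STRIKE. 10 + next two rolls (8+0) = 18. Cumulative: 18
Frame 2: OPEN (8+0=8). Cumulative: 26
Frame 3: OPEN (9+0=9). Cumulative: 35
Frame 4: OPEN (6+1=7). Cumulative: 42
Frame 5: OPEN (4+1=5). Cumulative: 47
Frame 6: STRIKE. 10 + next two rolls (6+4) = 20. Cumulative: 67
Frame 7: SPARE (6+4=10). 10 + next roll (10) = 20. Cumulative: 87
Frame 8: STRIKE. 10 + next two rolls (8+0) = 18. Cumulative: 105
Frame 9: OPEN (8+0=8). Cumulative: 113
Frame 10: OPEN. Sum of all frame-10 rolls (1+7) = 8. Cumulative: 121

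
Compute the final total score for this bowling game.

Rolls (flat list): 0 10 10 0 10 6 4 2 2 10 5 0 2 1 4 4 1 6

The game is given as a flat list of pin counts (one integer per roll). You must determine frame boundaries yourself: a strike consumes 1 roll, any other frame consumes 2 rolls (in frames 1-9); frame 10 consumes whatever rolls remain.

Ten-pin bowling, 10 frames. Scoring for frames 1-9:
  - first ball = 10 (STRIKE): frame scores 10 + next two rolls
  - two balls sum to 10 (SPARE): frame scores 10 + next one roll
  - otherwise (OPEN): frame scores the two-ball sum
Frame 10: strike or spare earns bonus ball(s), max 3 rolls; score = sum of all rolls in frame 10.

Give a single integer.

Answer: 110

Derivation:
Frame 1: SPARE (0+10=10). 10 + next roll (10) = 20. Cumulative: 20
Frame 2: STRIKE. 10 + next two rolls (0+10) = 20. Cumulative: 40
Frame 3: SPARE (0+10=10). 10 + next roll (6) = 16. Cumulative: 56
Frame 4: SPARE (6+4=10). 10 + next roll (2) = 12. Cumulative: 68
Frame 5: OPEN (2+2=4). Cumulative: 72
Frame 6: STRIKE. 10 + next two rolls (5+0) = 15. Cumulative: 87
Frame 7: OPEN (5+0=5). Cumulative: 92
Frame 8: OPEN (2+1=3). Cumulative: 95
Frame 9: OPEN (4+4=8). Cumulative: 103
Frame 10: OPEN. Sum of all frame-10 rolls (1+6) = 7. Cumulative: 110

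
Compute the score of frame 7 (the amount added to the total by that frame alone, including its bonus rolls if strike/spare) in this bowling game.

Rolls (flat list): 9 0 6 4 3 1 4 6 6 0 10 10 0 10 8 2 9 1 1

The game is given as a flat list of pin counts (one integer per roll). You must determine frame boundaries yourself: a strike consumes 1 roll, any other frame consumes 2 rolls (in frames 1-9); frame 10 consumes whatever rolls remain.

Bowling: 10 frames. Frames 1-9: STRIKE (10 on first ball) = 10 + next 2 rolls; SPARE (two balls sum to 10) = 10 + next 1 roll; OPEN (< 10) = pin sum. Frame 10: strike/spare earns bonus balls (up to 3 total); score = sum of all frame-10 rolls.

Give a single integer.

Answer: 20

Derivation:
Frame 1: OPEN (9+0=9). Cumulative: 9
Frame 2: SPARE (6+4=10). 10 + next roll (3) = 13. Cumulative: 22
Frame 3: OPEN (3+1=4). Cumulative: 26
Frame 4: SPARE (4+6=10). 10 + next roll (6) = 16. Cumulative: 42
Frame 5: OPEN (6+0=6). Cumulative: 48
Frame 6: STRIKE. 10 + next two rolls (10+0) = 20. Cumulative: 68
Frame 7: STRIKE. 10 + next two rolls (0+10) = 20. Cumulative: 88
Frame 8: SPARE (0+10=10). 10 + next roll (8) = 18. Cumulative: 106
Frame 9: SPARE (8+2=10). 10 + next roll (9) = 19. Cumulative: 125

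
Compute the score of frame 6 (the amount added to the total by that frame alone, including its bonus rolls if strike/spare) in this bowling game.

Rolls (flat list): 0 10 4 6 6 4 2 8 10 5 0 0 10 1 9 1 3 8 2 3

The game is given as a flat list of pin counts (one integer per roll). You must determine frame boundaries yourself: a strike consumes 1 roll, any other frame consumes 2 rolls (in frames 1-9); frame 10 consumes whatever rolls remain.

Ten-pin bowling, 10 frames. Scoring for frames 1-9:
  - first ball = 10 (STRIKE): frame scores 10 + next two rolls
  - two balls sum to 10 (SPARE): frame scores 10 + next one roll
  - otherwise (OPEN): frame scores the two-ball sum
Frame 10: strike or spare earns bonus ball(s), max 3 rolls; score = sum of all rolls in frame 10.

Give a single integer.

Answer: 5

Derivation:
Frame 1: SPARE (0+10=10). 10 + next roll (4) = 14. Cumulative: 14
Frame 2: SPARE (4+6=10). 10 + next roll (6) = 16. Cumulative: 30
Frame 3: SPARE (6+4=10). 10 + next roll (2) = 12. Cumulative: 42
Frame 4: SPARE (2+8=10). 10 + next roll (10) = 20. Cumulative: 62
Frame 5: STRIKE. 10 + next two rolls (5+0) = 15. Cumulative: 77
Frame 6: OPEN (5+0=5). Cumulative: 82
Frame 7: SPARE (0+10=10). 10 + next roll (1) = 11. Cumulative: 93
Frame 8: SPARE (1+9=10). 10 + next roll (1) = 11. Cumulative: 104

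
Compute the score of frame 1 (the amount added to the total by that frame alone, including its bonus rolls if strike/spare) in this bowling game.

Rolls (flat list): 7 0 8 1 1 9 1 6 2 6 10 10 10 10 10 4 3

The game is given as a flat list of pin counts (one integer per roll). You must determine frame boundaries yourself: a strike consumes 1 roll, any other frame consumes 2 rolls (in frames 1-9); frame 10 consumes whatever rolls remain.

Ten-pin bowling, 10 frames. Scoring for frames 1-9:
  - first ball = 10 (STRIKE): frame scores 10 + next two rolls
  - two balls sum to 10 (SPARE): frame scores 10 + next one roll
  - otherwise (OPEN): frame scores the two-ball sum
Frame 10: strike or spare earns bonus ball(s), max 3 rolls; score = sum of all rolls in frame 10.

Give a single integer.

Frame 1: OPEN (7+0=7). Cumulative: 7
Frame 2: OPEN (8+1=9). Cumulative: 16
Frame 3: SPARE (1+9=10). 10 + next roll (1) = 11. Cumulative: 27

Answer: 7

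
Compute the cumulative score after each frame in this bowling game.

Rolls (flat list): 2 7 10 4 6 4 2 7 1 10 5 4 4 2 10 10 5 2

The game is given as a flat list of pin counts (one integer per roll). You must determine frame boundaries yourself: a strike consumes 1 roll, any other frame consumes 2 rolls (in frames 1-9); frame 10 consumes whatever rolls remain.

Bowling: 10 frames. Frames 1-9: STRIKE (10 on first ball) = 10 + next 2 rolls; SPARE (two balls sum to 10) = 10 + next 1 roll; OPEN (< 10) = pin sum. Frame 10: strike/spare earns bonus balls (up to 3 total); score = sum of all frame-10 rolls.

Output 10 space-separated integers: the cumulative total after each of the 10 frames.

Frame 1: OPEN (2+7=9). Cumulative: 9
Frame 2: STRIKE. 10 + next two rolls (4+6) = 20. Cumulative: 29
Frame 3: SPARE (4+6=10). 10 + next roll (4) = 14. Cumulative: 43
Frame 4: OPEN (4+2=6). Cumulative: 49
Frame 5: OPEN (7+1=8). Cumulative: 57
Frame 6: STRIKE. 10 + next two rolls (5+4) = 19. Cumulative: 76
Frame 7: OPEN (5+4=9). Cumulative: 85
Frame 8: OPEN (4+2=6). Cumulative: 91
Frame 9: STRIKE. 10 + next two rolls (10+5) = 25. Cumulative: 116
Frame 10: STRIKE. Sum of all frame-10 rolls (10+5+2) = 17. Cumulative: 133

Answer: 9 29 43 49 57 76 85 91 116 133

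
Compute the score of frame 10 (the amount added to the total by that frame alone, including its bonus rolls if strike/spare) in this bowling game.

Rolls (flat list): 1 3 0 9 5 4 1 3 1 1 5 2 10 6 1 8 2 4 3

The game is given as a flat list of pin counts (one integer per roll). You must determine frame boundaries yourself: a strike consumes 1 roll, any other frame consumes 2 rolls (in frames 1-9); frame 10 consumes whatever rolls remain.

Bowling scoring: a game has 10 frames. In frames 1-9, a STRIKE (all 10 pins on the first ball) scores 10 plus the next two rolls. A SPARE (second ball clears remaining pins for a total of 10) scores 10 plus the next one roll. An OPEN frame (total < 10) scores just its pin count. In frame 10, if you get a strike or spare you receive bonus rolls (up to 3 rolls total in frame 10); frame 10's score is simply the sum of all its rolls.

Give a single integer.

Answer: 7

Derivation:
Frame 1: OPEN (1+3=4). Cumulative: 4
Frame 2: OPEN (0+9=9). Cumulative: 13
Frame 3: OPEN (5+4=9). Cumulative: 22
Frame 4: OPEN (1+3=4). Cumulative: 26
Frame 5: OPEN (1+1=2). Cumulative: 28
Frame 6: OPEN (5+2=7). Cumulative: 35
Frame 7: STRIKE. 10 + next two rolls (6+1) = 17. Cumulative: 52
Frame 8: OPEN (6+1=7). Cumulative: 59
Frame 9: SPARE (8+2=10). 10 + next roll (4) = 14. Cumulative: 73
Frame 10: OPEN. Sum of all frame-10 rolls (4+3) = 7. Cumulative: 80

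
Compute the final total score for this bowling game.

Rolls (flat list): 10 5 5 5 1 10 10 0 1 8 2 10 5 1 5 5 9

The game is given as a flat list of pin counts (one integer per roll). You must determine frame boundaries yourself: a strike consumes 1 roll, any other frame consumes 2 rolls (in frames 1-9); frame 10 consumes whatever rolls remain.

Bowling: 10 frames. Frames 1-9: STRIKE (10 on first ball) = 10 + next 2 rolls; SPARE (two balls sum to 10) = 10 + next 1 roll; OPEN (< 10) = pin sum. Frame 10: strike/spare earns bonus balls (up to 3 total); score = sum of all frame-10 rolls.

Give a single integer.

Frame 1: STRIKE. 10 + next two rolls (5+5) = 20. Cumulative: 20
Frame 2: SPARE (5+5=10). 10 + next roll (5) = 15. Cumulative: 35
Frame 3: OPEN (5+1=6). Cumulative: 41
Frame 4: STRIKE. 10 + next two rolls (10+0) = 20. Cumulative: 61
Frame 5: STRIKE. 10 + next two rolls (0+1) = 11. Cumulative: 72
Frame 6: OPEN (0+1=1). Cumulative: 73
Frame 7: SPARE (8+2=10). 10 + next roll (10) = 20. Cumulative: 93
Frame 8: STRIKE. 10 + next two rolls (5+1) = 16. Cumulative: 109
Frame 9: OPEN (5+1=6). Cumulative: 115
Frame 10: SPARE. Sum of all frame-10 rolls (5+5+9) = 19. Cumulative: 134

Answer: 134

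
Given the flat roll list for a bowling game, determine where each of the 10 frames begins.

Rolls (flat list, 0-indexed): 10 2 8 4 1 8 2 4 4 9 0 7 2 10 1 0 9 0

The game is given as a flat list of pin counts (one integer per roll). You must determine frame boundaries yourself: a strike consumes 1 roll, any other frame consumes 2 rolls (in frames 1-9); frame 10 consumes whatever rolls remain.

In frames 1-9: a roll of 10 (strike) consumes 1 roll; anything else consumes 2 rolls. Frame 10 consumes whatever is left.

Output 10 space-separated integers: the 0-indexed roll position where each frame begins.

Frame 1 starts at roll index 0: roll=10 (strike), consumes 1 roll
Frame 2 starts at roll index 1: rolls=2,8 (sum=10), consumes 2 rolls
Frame 3 starts at roll index 3: rolls=4,1 (sum=5), consumes 2 rolls
Frame 4 starts at roll index 5: rolls=8,2 (sum=10), consumes 2 rolls
Frame 5 starts at roll index 7: rolls=4,4 (sum=8), consumes 2 rolls
Frame 6 starts at roll index 9: rolls=9,0 (sum=9), consumes 2 rolls
Frame 7 starts at roll index 11: rolls=7,2 (sum=9), consumes 2 rolls
Frame 8 starts at roll index 13: roll=10 (strike), consumes 1 roll
Frame 9 starts at roll index 14: rolls=1,0 (sum=1), consumes 2 rolls
Frame 10 starts at roll index 16: 2 remaining rolls

Answer: 0 1 3 5 7 9 11 13 14 16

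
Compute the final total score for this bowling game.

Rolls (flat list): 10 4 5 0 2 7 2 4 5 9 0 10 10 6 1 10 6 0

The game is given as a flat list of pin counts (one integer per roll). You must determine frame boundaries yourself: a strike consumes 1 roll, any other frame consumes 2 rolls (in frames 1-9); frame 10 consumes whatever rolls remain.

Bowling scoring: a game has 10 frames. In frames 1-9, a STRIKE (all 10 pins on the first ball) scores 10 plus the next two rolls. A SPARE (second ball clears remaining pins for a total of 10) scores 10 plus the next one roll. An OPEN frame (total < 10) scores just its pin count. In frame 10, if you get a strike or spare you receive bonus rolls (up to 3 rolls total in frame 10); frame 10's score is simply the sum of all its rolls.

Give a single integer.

Frame 1: STRIKE. 10 + next two rolls (4+5) = 19. Cumulative: 19
Frame 2: OPEN (4+5=9). Cumulative: 28
Frame 3: OPEN (0+2=2). Cumulative: 30
Frame 4: OPEN (7+2=9). Cumulative: 39
Frame 5: OPEN (4+5=9). Cumulative: 48
Frame 6: OPEN (9+0=9). Cumulative: 57
Frame 7: STRIKE. 10 + next two rolls (10+6) = 26. Cumulative: 83
Frame 8: STRIKE. 10 + next two rolls (6+1) = 17. Cumulative: 100
Frame 9: OPEN (6+1=7). Cumulative: 107
Frame 10: STRIKE. Sum of all frame-10 rolls (10+6+0) = 16. Cumulative: 123

Answer: 123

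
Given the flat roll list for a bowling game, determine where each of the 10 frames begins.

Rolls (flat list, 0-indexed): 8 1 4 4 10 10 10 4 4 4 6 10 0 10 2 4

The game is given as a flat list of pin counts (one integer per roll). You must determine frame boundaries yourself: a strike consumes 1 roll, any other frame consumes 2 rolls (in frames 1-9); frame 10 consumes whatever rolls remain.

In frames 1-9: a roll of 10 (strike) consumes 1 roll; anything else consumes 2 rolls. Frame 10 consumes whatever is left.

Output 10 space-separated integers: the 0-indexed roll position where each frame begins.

Frame 1 starts at roll index 0: rolls=8,1 (sum=9), consumes 2 rolls
Frame 2 starts at roll index 2: rolls=4,4 (sum=8), consumes 2 rolls
Frame 3 starts at roll index 4: roll=10 (strike), consumes 1 roll
Frame 4 starts at roll index 5: roll=10 (strike), consumes 1 roll
Frame 5 starts at roll index 6: roll=10 (strike), consumes 1 roll
Frame 6 starts at roll index 7: rolls=4,4 (sum=8), consumes 2 rolls
Frame 7 starts at roll index 9: rolls=4,6 (sum=10), consumes 2 rolls
Frame 8 starts at roll index 11: roll=10 (strike), consumes 1 roll
Frame 9 starts at roll index 12: rolls=0,10 (sum=10), consumes 2 rolls
Frame 10 starts at roll index 14: 2 remaining rolls

Answer: 0 2 4 5 6 7 9 11 12 14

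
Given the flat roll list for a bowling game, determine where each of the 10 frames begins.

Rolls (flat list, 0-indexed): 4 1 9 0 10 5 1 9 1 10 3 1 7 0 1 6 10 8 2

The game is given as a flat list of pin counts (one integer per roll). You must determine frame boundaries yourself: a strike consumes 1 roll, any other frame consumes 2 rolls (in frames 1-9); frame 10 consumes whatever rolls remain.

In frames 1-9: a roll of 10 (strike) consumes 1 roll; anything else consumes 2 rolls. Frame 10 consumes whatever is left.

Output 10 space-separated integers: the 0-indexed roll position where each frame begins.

Frame 1 starts at roll index 0: rolls=4,1 (sum=5), consumes 2 rolls
Frame 2 starts at roll index 2: rolls=9,0 (sum=9), consumes 2 rolls
Frame 3 starts at roll index 4: roll=10 (strike), consumes 1 roll
Frame 4 starts at roll index 5: rolls=5,1 (sum=6), consumes 2 rolls
Frame 5 starts at roll index 7: rolls=9,1 (sum=10), consumes 2 rolls
Frame 6 starts at roll index 9: roll=10 (strike), consumes 1 roll
Frame 7 starts at roll index 10: rolls=3,1 (sum=4), consumes 2 rolls
Frame 8 starts at roll index 12: rolls=7,0 (sum=7), consumes 2 rolls
Frame 9 starts at roll index 14: rolls=1,6 (sum=7), consumes 2 rolls
Frame 10 starts at roll index 16: 3 remaining rolls

Answer: 0 2 4 5 7 9 10 12 14 16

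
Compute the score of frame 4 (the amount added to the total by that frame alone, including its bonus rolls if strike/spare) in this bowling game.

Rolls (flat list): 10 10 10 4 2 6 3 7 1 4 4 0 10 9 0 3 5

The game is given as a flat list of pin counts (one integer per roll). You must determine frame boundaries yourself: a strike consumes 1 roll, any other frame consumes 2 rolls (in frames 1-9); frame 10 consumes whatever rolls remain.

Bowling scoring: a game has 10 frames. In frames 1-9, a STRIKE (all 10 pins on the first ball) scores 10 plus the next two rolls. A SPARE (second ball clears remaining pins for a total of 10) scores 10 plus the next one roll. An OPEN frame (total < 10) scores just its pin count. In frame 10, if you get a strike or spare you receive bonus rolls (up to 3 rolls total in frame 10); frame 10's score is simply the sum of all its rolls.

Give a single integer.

Answer: 6

Derivation:
Frame 1: STRIKE. 10 + next two rolls (10+10) = 30. Cumulative: 30
Frame 2: STRIKE. 10 + next two rolls (10+4) = 24. Cumulative: 54
Frame 3: STRIKE. 10 + next two rolls (4+2) = 16. Cumulative: 70
Frame 4: OPEN (4+2=6). Cumulative: 76
Frame 5: OPEN (6+3=9). Cumulative: 85
Frame 6: OPEN (7+1=8). Cumulative: 93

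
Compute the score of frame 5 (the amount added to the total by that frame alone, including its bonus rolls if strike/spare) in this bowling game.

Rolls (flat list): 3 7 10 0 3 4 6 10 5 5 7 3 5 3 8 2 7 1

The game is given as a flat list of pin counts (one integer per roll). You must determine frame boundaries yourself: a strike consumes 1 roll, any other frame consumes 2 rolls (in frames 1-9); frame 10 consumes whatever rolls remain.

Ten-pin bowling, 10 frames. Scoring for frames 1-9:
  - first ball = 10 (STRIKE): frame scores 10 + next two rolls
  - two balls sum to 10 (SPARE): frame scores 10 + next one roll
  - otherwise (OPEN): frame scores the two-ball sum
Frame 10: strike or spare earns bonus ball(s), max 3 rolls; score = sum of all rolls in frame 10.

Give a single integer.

Answer: 20

Derivation:
Frame 1: SPARE (3+7=10). 10 + next roll (10) = 20. Cumulative: 20
Frame 2: STRIKE. 10 + next two rolls (0+3) = 13. Cumulative: 33
Frame 3: OPEN (0+3=3). Cumulative: 36
Frame 4: SPARE (4+6=10). 10 + next roll (10) = 20. Cumulative: 56
Frame 5: STRIKE. 10 + next two rolls (5+5) = 20. Cumulative: 76
Frame 6: SPARE (5+5=10). 10 + next roll (7) = 17. Cumulative: 93
Frame 7: SPARE (7+3=10). 10 + next roll (5) = 15. Cumulative: 108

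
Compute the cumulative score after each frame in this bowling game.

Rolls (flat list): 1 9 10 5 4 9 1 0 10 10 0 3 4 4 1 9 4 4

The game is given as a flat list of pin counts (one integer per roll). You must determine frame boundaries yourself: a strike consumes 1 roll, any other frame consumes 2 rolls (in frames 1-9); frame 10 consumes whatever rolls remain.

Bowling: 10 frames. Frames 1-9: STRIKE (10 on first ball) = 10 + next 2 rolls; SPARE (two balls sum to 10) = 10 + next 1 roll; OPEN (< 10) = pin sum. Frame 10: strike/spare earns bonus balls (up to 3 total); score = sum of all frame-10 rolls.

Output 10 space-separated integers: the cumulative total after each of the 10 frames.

Answer: 20 39 48 58 78 91 94 102 116 124

Derivation:
Frame 1: SPARE (1+9=10). 10 + next roll (10) = 20. Cumulative: 20
Frame 2: STRIKE. 10 + next two rolls (5+4) = 19. Cumulative: 39
Frame 3: OPEN (5+4=9). Cumulative: 48
Frame 4: SPARE (9+1=10). 10 + next roll (0) = 10. Cumulative: 58
Frame 5: SPARE (0+10=10). 10 + next roll (10) = 20. Cumulative: 78
Frame 6: STRIKE. 10 + next two rolls (0+3) = 13. Cumulative: 91
Frame 7: OPEN (0+3=3). Cumulative: 94
Frame 8: OPEN (4+4=8). Cumulative: 102
Frame 9: SPARE (1+9=10). 10 + next roll (4) = 14. Cumulative: 116
Frame 10: OPEN. Sum of all frame-10 rolls (4+4) = 8. Cumulative: 124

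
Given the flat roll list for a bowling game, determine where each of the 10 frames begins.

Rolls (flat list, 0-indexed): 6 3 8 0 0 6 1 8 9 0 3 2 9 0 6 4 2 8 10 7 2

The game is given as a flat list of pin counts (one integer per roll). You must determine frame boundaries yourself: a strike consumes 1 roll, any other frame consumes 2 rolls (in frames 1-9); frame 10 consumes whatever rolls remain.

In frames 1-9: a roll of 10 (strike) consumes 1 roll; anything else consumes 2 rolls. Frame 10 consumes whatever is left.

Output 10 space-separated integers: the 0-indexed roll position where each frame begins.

Answer: 0 2 4 6 8 10 12 14 16 18

Derivation:
Frame 1 starts at roll index 0: rolls=6,3 (sum=9), consumes 2 rolls
Frame 2 starts at roll index 2: rolls=8,0 (sum=8), consumes 2 rolls
Frame 3 starts at roll index 4: rolls=0,6 (sum=6), consumes 2 rolls
Frame 4 starts at roll index 6: rolls=1,8 (sum=9), consumes 2 rolls
Frame 5 starts at roll index 8: rolls=9,0 (sum=9), consumes 2 rolls
Frame 6 starts at roll index 10: rolls=3,2 (sum=5), consumes 2 rolls
Frame 7 starts at roll index 12: rolls=9,0 (sum=9), consumes 2 rolls
Frame 8 starts at roll index 14: rolls=6,4 (sum=10), consumes 2 rolls
Frame 9 starts at roll index 16: rolls=2,8 (sum=10), consumes 2 rolls
Frame 10 starts at roll index 18: 3 remaining rolls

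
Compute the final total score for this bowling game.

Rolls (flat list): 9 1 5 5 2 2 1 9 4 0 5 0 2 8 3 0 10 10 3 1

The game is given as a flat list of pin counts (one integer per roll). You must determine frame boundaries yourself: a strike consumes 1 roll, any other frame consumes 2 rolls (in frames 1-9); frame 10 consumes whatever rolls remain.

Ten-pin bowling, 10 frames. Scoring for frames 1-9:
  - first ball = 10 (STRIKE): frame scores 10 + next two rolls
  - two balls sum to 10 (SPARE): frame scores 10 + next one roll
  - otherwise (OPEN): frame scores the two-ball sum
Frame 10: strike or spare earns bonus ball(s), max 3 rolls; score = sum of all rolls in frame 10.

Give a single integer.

Answer: 107

Derivation:
Frame 1: SPARE (9+1=10). 10 + next roll (5) = 15. Cumulative: 15
Frame 2: SPARE (5+5=10). 10 + next roll (2) = 12. Cumulative: 27
Frame 3: OPEN (2+2=4). Cumulative: 31
Frame 4: SPARE (1+9=10). 10 + next roll (4) = 14. Cumulative: 45
Frame 5: OPEN (4+0=4). Cumulative: 49
Frame 6: OPEN (5+0=5). Cumulative: 54
Frame 7: SPARE (2+8=10). 10 + next roll (3) = 13. Cumulative: 67
Frame 8: OPEN (3+0=3). Cumulative: 70
Frame 9: STRIKE. 10 + next two rolls (10+3) = 23. Cumulative: 93
Frame 10: STRIKE. Sum of all frame-10 rolls (10+3+1) = 14. Cumulative: 107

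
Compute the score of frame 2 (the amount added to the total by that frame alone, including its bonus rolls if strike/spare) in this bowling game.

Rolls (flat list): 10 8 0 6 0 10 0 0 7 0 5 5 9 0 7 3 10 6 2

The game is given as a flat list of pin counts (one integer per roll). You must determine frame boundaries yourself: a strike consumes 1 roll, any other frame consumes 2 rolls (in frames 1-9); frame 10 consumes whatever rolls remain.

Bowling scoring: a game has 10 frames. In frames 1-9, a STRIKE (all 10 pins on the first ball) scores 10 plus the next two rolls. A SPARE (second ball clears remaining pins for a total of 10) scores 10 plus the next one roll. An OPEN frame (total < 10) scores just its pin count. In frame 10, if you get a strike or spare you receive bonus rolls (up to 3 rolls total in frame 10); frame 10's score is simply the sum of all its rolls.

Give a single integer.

Answer: 8

Derivation:
Frame 1: STRIKE. 10 + next two rolls (8+0) = 18. Cumulative: 18
Frame 2: OPEN (8+0=8). Cumulative: 26
Frame 3: OPEN (6+0=6). Cumulative: 32
Frame 4: STRIKE. 10 + next two rolls (0+0) = 10. Cumulative: 42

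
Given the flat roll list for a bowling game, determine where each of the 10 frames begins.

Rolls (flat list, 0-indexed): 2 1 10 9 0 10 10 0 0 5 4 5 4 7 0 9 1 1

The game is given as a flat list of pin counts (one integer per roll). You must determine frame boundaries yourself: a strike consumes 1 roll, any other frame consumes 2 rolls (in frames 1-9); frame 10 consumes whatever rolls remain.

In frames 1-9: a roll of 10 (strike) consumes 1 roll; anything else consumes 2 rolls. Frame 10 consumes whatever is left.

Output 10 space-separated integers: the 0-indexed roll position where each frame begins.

Frame 1 starts at roll index 0: rolls=2,1 (sum=3), consumes 2 rolls
Frame 2 starts at roll index 2: roll=10 (strike), consumes 1 roll
Frame 3 starts at roll index 3: rolls=9,0 (sum=9), consumes 2 rolls
Frame 4 starts at roll index 5: roll=10 (strike), consumes 1 roll
Frame 5 starts at roll index 6: roll=10 (strike), consumes 1 roll
Frame 6 starts at roll index 7: rolls=0,0 (sum=0), consumes 2 rolls
Frame 7 starts at roll index 9: rolls=5,4 (sum=9), consumes 2 rolls
Frame 8 starts at roll index 11: rolls=5,4 (sum=9), consumes 2 rolls
Frame 9 starts at roll index 13: rolls=7,0 (sum=7), consumes 2 rolls
Frame 10 starts at roll index 15: 3 remaining rolls

Answer: 0 2 3 5 6 7 9 11 13 15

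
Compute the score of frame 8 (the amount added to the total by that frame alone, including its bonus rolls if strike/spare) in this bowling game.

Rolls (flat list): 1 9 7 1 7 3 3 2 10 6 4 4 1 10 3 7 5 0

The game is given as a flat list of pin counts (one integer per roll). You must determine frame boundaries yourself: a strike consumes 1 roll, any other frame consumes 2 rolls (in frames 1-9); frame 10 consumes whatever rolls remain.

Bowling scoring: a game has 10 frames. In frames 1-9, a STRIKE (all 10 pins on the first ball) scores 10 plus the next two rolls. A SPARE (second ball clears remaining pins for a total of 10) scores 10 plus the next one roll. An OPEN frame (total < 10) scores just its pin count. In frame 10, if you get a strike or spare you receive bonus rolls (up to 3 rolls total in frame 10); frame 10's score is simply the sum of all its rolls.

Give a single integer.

Frame 1: SPARE (1+9=10). 10 + next roll (7) = 17. Cumulative: 17
Frame 2: OPEN (7+1=8). Cumulative: 25
Frame 3: SPARE (7+3=10). 10 + next roll (3) = 13. Cumulative: 38
Frame 4: OPEN (3+2=5). Cumulative: 43
Frame 5: STRIKE. 10 + next two rolls (6+4) = 20. Cumulative: 63
Frame 6: SPARE (6+4=10). 10 + next roll (4) = 14. Cumulative: 77
Frame 7: OPEN (4+1=5). Cumulative: 82
Frame 8: STRIKE. 10 + next two rolls (3+7) = 20. Cumulative: 102
Frame 9: SPARE (3+7=10). 10 + next roll (5) = 15. Cumulative: 117
Frame 10: OPEN. Sum of all frame-10 rolls (5+0) = 5. Cumulative: 122

Answer: 20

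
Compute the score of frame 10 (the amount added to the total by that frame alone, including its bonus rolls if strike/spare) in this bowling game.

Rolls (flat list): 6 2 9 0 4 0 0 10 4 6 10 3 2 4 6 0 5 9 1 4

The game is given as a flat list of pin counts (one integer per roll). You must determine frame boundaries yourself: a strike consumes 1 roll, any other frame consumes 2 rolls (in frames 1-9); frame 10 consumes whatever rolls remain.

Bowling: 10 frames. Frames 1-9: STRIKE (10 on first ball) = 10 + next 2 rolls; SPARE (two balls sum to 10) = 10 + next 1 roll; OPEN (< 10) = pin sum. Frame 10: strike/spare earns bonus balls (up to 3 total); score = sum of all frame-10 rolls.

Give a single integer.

Frame 1: OPEN (6+2=8). Cumulative: 8
Frame 2: OPEN (9+0=9). Cumulative: 17
Frame 3: OPEN (4+0=4). Cumulative: 21
Frame 4: SPARE (0+10=10). 10 + next roll (4) = 14. Cumulative: 35
Frame 5: SPARE (4+6=10). 10 + next roll (10) = 20. Cumulative: 55
Frame 6: STRIKE. 10 + next two rolls (3+2) = 15. Cumulative: 70
Frame 7: OPEN (3+2=5). Cumulative: 75
Frame 8: SPARE (4+6=10). 10 + next roll (0) = 10. Cumulative: 85
Frame 9: OPEN (0+5=5). Cumulative: 90
Frame 10: SPARE. Sum of all frame-10 rolls (9+1+4) = 14. Cumulative: 104

Answer: 14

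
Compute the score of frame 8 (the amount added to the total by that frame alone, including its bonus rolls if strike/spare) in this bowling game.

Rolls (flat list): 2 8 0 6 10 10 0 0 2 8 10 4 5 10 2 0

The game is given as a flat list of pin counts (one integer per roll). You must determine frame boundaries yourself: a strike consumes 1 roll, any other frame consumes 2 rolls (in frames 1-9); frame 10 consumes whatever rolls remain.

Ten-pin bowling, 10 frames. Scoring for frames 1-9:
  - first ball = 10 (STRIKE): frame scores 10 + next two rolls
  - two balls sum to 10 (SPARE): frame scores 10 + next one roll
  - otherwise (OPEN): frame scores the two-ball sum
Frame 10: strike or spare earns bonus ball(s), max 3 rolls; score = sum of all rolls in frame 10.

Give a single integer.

Frame 1: SPARE (2+8=10). 10 + next roll (0) = 10. Cumulative: 10
Frame 2: OPEN (0+6=6). Cumulative: 16
Frame 3: STRIKE. 10 + next two rolls (10+0) = 20. Cumulative: 36
Frame 4: STRIKE. 10 + next two rolls (0+0) = 10. Cumulative: 46
Frame 5: OPEN (0+0=0). Cumulative: 46
Frame 6: SPARE (2+8=10). 10 + next roll (10) = 20. Cumulative: 66
Frame 7: STRIKE. 10 + next two rolls (4+5) = 19. Cumulative: 85
Frame 8: OPEN (4+5=9). Cumulative: 94
Frame 9: STRIKE. 10 + next two rolls (2+0) = 12. Cumulative: 106
Frame 10: OPEN. Sum of all frame-10 rolls (2+0) = 2. Cumulative: 108

Answer: 9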